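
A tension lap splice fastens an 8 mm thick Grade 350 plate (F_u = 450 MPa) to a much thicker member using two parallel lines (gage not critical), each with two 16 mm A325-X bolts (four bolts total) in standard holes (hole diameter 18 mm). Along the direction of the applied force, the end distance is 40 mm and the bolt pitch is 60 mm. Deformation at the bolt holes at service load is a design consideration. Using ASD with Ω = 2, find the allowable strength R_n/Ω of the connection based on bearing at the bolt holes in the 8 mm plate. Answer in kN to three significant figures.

Per bolt r_n = 1.2 l_c t F_u ≤ 2.4 d t F_u; upper limit = 2.4 × 16 × 8 × 450 / 1000 = 138.2 kN.
Edge bolt: l_c = 40 − 18/2 = 31 mm → 1.2 × 31 × 8 × 450 / 1000 = 133.9 → r_n = 133.9 kN.
Interior bolts: l_c = 60 − 18 = 42 mm → 1.2 × 42 × 8 × 450 / 1000 = 181.4 → r_n = 138.2 kN.
R_n = 2 × 133.9 + 2 × 138.2 = 544.3 kN.
Allowable strength R_n/Ω = 544.3 / 2 = 272 kN.

272 kN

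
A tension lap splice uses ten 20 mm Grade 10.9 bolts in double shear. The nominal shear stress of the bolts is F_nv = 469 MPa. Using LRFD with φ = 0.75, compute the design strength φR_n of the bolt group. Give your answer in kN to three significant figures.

2210 kN

A_b = π × 20² / 4 = 314.2 mm².
R_n = F_nv · A_b · n · n_s = 469 × 314.2 × 10 × 2 / 1000 = 2947 kN.
Design strength φR_n = 0.75 × 2947 = 2210 kN.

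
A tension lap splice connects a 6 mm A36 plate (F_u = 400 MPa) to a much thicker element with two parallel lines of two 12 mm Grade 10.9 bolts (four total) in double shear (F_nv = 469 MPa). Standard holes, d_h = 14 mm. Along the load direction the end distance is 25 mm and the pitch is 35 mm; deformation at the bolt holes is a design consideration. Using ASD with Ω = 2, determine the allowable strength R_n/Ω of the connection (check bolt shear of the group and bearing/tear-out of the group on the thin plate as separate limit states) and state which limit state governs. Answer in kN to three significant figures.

112 kN (bearing governs)

Bolt shear: A_b = π·12²/4 = 113.1 mm²; R_n = 469 × 113.1 × 4 × 2 / 1000 = 424.3 kN → 424.3 / 2 = 212 kN.
Bearing (1.2 l_c t F_u ≤ 2.4 d t F_u): upper limit = 2.4·12·6·400 / 1000 = 69.12 kN.
  Edge l_c = 25 − 14/2 = 18 → r_n = 51.84 kN; interior l_c = 35 − 14 = 21 → r_n = 60.48 kN.
  R_n,bearing = 2·51.84 + 2·60.48 = 224.6 kN → 224.6 / 2 = 112 kN.
Bearing governs: 112 kN.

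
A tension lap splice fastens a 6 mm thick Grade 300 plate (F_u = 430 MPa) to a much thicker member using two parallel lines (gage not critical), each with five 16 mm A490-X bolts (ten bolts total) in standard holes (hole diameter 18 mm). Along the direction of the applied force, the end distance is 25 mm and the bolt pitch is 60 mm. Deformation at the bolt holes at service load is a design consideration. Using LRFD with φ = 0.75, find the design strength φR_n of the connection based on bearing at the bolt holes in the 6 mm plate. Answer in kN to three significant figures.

Per bolt r_n = 1.2 l_c t F_u ≤ 2.4 d t F_u; upper limit = 2.4 × 16 × 6 × 430 / 1000 = 99.07 kN.
Edge bolt: l_c = 25 − 18/2 = 16 mm → 1.2 × 16 × 6 × 430 / 1000 = 49.54 → r_n = 49.54 kN.
Interior bolts: l_c = 60 − 18 = 42 mm → 1.2 × 42 × 6 × 430 / 1000 = 130 → r_n = 99.07 kN.
R_n = 2 × 49.54 + 8 × 99.07 = 891.6 kN.
Design strength φR_n = 0.75 × 891.6 = 669 kN.

669 kN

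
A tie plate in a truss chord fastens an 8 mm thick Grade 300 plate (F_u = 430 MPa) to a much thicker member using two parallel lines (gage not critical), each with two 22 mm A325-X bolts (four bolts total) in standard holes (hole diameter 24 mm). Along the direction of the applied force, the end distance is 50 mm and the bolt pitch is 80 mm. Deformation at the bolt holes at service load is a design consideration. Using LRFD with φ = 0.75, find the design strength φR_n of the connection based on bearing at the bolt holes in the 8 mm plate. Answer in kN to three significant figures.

Per bolt r_n = 1.2 l_c t F_u ≤ 2.4 d t F_u; upper limit = 2.4 × 22 × 8 × 430 / 1000 = 181.6 kN.
Edge bolt: l_c = 50 − 24/2 = 38 mm → 1.2 × 38 × 8 × 430 / 1000 = 156.9 → r_n = 156.9 kN.
Interior bolts: l_c = 80 − 24 = 56 mm → 1.2 × 56 × 8 × 430 / 1000 = 231.2 → r_n = 181.6 kN.
R_n = 2 × 156.9 + 2 × 181.6 = 677 kN.
Design strength φR_n = 0.75 × 677 = 508 kN.

508 kN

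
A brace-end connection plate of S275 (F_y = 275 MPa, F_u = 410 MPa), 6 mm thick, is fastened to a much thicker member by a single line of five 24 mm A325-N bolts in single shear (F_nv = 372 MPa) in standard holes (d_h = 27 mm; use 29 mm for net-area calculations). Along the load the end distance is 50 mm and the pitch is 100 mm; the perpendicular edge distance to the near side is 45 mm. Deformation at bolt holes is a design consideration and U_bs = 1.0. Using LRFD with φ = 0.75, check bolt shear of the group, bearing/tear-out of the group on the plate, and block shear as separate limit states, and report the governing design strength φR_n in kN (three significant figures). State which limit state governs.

390 kN (block shear governs)

Bolt shear: A_b = π·24²/4 = 452.4 mm²; R_n = 372 × 452.4 × 5 × 1 / 1000 = 841.4 kN → 0.75 × 841.4 = 631 kN.
Bearing: edge l_c = 36.5, r_n = 107.7 kN; interior l_c = 73, r_n = 141.7 kN; R_n = 107.7 + 4·141.7 = 674.5 kN → 506 kN.
Block shear: A_gv = 2700, A_nv = 1917, A_nt = 183 mm²; R_n = min(0.6F_uA_nv, 0.6F_yA_gv) + U_bs·F_u·A_nt = 520.5 kN → 390 kN.
Block shear governs: 390 kN.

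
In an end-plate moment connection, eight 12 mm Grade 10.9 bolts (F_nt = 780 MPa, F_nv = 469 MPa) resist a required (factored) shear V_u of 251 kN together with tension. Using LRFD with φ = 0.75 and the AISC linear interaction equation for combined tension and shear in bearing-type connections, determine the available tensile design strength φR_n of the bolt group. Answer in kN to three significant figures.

271 kN

A_b = π·12²/4 = 113.1 mm²; f_rv = 251 × 1000 / (8 × 113.1) = 277.4 MPa.
F'_nt = 1.3 F_nt − (F_nt / φF_nv) f_rv = 1.3·780 − (780/(0.75·469))·277.4 = 398.8 MPa, capped at F_nt → F'_nt = 398.8 MPa.
R_n = F'_nt · A_b · n = 398.8 × 113.1 × 8 / 1000 = 360.9 kN.
Design strength φR_n = 0.75 × 360.9 = 271 kN.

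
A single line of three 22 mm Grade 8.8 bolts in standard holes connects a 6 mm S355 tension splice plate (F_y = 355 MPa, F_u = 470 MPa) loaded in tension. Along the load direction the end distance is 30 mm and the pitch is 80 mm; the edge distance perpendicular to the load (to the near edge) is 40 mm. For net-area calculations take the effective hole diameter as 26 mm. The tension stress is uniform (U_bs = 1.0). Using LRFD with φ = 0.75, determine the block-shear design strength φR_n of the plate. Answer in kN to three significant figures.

216 kN

Shear plane L_v = 30 + 2·80 = 190 mm; A_gv = 190 × 6 = 1140 mm².
A_nv = (190 − 2.5·26) × 6 = 750 mm².
A_nt = (40 − 0.5·26) × 6 = 162 mm².
0.6 F_u A_nv = 211.5 kN; 0.6 F_y A_gv = 242.8 kN → shear rupture governs the shear term.
R_n = 211.5 + 1.0 × 470 × 162 / 1000 = 287.6 kN.
Design strength φR_n = 0.75 × 287.6 = 216 kN.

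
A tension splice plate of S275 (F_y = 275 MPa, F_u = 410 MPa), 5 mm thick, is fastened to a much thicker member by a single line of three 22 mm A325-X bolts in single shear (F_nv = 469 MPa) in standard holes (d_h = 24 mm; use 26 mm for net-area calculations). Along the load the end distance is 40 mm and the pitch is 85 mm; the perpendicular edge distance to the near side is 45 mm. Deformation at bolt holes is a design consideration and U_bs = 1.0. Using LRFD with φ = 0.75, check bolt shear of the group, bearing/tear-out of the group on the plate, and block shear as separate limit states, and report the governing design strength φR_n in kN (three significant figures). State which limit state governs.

179 kN (block shear governs)

Bolt shear: A_b = π·22²/4 = 380.1 mm²; R_n = 469 × 380.1 × 3 × 1 / 1000 = 534.8 kN → 0.75 × 534.8 = 401 kN.
Bearing: edge l_c = 28, r_n = 68.88 kN; interior l_c = 61, r_n = 108.2 kN; R_n = 68.88 + 2·108.2 = 285.4 kN → 214 kN.
Block shear: A_gv = 1050, A_nv = 725, A_nt = 160 mm²; R_n = min(0.6F_uA_nv, 0.6F_yA_gv) + U_bs·F_u·A_nt = 238.8 kN → 179 kN.
Block shear governs: 179 kN.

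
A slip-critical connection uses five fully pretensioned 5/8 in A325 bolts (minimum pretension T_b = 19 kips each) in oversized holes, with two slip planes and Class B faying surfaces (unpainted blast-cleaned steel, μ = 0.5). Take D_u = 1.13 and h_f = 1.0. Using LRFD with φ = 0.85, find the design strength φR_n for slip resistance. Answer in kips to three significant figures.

R_n = μ · D_u · h_f · T_b · n_s · n_b = 0.5 × 1.13 × 1.0 × 19 × 2 × 5 = 107.3 kips.
Design strength φR_n = 0.85 × 107.3 = 91.2 kips.

91.2 kips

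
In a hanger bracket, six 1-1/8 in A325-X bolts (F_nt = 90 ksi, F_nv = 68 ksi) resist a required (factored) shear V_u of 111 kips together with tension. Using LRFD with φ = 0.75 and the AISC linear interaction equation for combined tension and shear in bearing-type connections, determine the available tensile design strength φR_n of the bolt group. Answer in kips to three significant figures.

A_b = π·1.125²/4 = 0.994 in²; f_rv = 111 / (6 × 0.994) = 18.61 ksi.
F'_nt = 1.3 F_nt − (F_nt / φF_nv) f_rv = 1.3·90 − (90/(0.75·68))·18.61 = 84.16 ksi, capped at F_nt → F'_nt = 84.16 ksi.
R_n = F'_nt · A_b · n = 84.16 × 0.994 × 6 = 501.9 kips.
Design strength φR_n = 0.75 × 501.9 = 376 kips.

376 kips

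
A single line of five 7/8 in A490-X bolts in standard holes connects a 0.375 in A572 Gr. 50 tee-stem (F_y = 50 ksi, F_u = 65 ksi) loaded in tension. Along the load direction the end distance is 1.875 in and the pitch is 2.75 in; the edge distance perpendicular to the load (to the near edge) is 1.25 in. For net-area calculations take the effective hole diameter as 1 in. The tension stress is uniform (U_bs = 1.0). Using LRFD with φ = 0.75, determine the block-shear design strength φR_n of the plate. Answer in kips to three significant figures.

106 kips

Shear plane L_v = 1.875 + 4·2.75 = 12.88 in; A_gv = 12.88 × 0.375 = 4.828 in².
A_nv = (12.88 − 4.5·1) × 0.375 = 3.141 in².
A_nt = (1.25 − 0.5·1) × 0.375 = 0.2812 in².
0.6 F_u A_nv = 122.5 kips; 0.6 F_y A_gv = 144.8 kips → shear rupture governs the shear term.
R_n = 122.5 + 1.0 × 65 × 0.2812 = 140.8 kips.
Design strength φR_n = 0.75 × 140.8 = 106 kips.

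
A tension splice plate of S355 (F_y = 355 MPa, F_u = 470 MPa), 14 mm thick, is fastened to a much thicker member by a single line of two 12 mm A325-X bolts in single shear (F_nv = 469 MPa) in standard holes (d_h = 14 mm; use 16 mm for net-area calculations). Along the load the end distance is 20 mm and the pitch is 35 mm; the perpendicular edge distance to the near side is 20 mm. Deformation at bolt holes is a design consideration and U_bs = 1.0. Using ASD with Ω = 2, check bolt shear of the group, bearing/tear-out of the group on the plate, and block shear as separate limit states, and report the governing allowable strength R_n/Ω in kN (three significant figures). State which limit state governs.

Bolt shear: A_b = π·12²/4 = 113.1 mm²; R_n = 469 × 113.1 × 2 × 1 / 1000 = 106.1 kN → 106.1 / 2 = 53 kN.
Bearing: edge l_c = 13, r_n = 102.6 kN; interior l_c = 21, r_n = 165.8 kN; R_n = 102.6 + 1·165.8 = 268.5 kN → 134 kN.
Block shear: A_gv = 770, A_nv = 434, A_nt = 168 mm²; R_n = min(0.6F_uA_nv, 0.6F_yA_gv) + U_bs·F_u·A_nt = 201.3 kN → 101 kN.
Bolt shear governs: 53 kN.

53 kN (bolt shear governs)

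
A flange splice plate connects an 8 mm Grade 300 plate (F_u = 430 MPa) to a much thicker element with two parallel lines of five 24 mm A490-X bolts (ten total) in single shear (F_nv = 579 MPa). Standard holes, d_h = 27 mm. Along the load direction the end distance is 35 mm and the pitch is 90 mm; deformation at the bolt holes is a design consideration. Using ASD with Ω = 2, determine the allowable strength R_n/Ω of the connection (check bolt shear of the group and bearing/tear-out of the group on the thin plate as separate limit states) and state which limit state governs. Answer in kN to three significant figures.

Bolt shear: A_b = π·24²/4 = 452.4 mm²; R_n = 579 × 452.4 × 10 × 1 / 1000 = 2619 kN → 2619 / 2 = 1310 kN.
Bearing (1.2 l_c t F_u ≤ 2.4 d t F_u): upper limit = 2.4·24·8·430 / 1000 = 198.1 kN.
  Edge l_c = 35 − 27/2 = 21.5 → r_n = 88.75 kN; interior l_c = 90 − 27 = 63 → r_n = 198.1 kN.
  R_n,bearing = 2·88.75 + 8·198.1 = 1763 kN → 1763 / 2 = 881 kN.
Bearing governs: 881 kN.

881 kN (bearing governs)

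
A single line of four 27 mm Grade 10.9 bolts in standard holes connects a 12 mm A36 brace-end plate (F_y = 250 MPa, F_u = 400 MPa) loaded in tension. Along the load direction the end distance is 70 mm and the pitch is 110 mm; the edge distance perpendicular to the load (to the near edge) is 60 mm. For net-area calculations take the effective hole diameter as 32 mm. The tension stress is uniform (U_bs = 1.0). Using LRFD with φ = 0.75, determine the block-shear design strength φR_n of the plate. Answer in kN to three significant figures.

698 kN

Shear plane L_v = 70 + 3·110 = 400 mm; A_gv = 400 × 12 = 4800 mm².
A_nv = (400 − 3.5·32) × 12 = 3456 mm².
A_nt = (60 − 0.5·32) × 12 = 528 mm².
0.6 F_u A_nv = 829.4 kN; 0.6 F_y A_gv = 720 kN → shear yielding governs the shear term.
R_n = 720 + 1.0 × 400 × 528 / 1000 = 931.2 kN.
Design strength φR_n = 0.75 × 931.2 = 698 kN.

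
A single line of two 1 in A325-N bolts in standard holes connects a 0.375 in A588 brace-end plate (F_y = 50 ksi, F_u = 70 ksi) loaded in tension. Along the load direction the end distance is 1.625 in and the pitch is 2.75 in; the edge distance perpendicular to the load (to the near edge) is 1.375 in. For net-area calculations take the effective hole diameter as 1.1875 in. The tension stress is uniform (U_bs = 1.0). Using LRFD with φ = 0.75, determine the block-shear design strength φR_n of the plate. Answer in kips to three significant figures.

46 kips

Shear plane L_v = 1.625 + 1·2.75 = 4.375 in; A_gv = 4.375 × 0.375 = 1.641 in².
A_nv = (4.375 − 1.5·1.1875) × 0.375 = 0.9727 in².
A_nt = (1.375 − 0.5·1.1875) × 0.375 = 0.293 in².
0.6 F_u A_nv = 40.85 kips; 0.6 F_y A_gv = 49.22 kips → shear rupture governs the shear term.
R_n = 40.85 + 1.0 × 70 × 0.293 = 61.36 kips.
Design strength φR_n = 0.75 × 61.36 = 46 kips.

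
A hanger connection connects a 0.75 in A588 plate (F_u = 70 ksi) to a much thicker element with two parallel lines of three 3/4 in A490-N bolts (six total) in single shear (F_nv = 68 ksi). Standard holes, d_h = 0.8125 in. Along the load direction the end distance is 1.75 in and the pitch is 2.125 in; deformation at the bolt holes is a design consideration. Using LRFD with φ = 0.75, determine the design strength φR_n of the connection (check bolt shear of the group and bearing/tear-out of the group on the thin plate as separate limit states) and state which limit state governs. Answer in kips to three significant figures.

Bolt shear: A_b = π·0.75²/4 = 0.4418 in²; R_n = 68 × 0.4418 × 6 × 1 = 180.2 kips → 0.75 × 180.2 = 135 kips.
Bearing (1.2 l_c t F_u ≤ 2.4 d t F_u): upper limit = 2.4·0.75·0.75·70 = 94.5 kips.
  Edge l_c = 1.75 − 0.8125/2 = 1.344 → r_n = 84.66 kips; interior l_c = 2.125 − 0.8125 = 1.312 → r_n = 82.69 kips.
  R_n,bearing = 2·84.66 + 4·82.69 = 500.1 kips → 0.75 × 500.1 = 375 kips.
Bolt shear governs: 135 kips.

135 kips (bolt shear governs)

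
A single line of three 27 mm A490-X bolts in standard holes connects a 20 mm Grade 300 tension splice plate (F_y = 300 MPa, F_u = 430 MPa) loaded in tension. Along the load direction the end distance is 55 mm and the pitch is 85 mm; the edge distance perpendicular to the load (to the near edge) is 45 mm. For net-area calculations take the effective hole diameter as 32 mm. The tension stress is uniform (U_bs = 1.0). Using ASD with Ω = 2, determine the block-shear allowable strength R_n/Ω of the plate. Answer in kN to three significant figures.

Shear plane L_v = 55 + 2·85 = 225 mm; A_gv = 225 × 20 = 4500 mm².
A_nv = (225 − 2.5·32) × 20 = 2900 mm².
A_nt = (45 − 0.5·32) × 20 = 580 mm².
0.6 F_u A_nv = 748.2 kN; 0.6 F_y A_gv = 810 kN → shear rupture governs the shear term.
R_n = 748.2 + 1.0 × 430 × 580 / 1000 = 997.6 kN.
Allowable strength R_n/Ω = 997.6 / 2 = 499 kN.

499 kN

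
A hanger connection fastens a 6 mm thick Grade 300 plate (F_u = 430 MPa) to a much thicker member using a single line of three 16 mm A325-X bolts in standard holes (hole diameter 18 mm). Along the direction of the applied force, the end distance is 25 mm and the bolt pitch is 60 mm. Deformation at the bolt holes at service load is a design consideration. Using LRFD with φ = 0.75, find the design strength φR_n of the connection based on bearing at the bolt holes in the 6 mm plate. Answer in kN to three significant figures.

Per bolt r_n = 1.2 l_c t F_u ≤ 2.4 d t F_u; upper limit = 2.4 × 16 × 6 × 430 / 1000 = 99.07 kN.
Edge bolt: l_c = 25 − 18/2 = 16 mm → 1.2 × 16 × 6 × 430 / 1000 = 49.54 → r_n = 49.54 kN.
Interior bolts: l_c = 60 − 18 = 42 mm → 1.2 × 42 × 6 × 430 / 1000 = 130 → r_n = 99.07 kN.
R_n = 1 × 49.54 + 2 × 99.07 = 247.7 kN.
Design strength φR_n = 0.75 × 247.7 = 186 kN.

186 kN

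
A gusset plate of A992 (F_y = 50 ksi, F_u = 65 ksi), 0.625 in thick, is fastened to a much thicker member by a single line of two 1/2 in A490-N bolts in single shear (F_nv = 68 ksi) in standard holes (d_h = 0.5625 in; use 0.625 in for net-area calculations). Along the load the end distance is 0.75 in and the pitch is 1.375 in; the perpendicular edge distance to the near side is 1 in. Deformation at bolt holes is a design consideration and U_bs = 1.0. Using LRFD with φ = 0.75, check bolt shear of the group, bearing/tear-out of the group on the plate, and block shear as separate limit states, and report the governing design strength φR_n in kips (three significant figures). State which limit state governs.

Bolt shear: A_b = π·0.5²/4 = 0.1963 in²; R_n = 68 × 0.1963 × 2 × 1 = 26.7 kips → 0.75 × 26.7 = 20 kips.
Bearing: edge l_c = 0.4688, r_n = 22.85 kips; interior l_c = 0.8125, r_n = 39.61 kips; R_n = 22.85 + 1·39.61 = 62.46 kips → 46.8 kips.
Block shear: A_gv = 1.328, A_nv = 0.7422, A_nt = 0.4297 in²; R_n = min(0.6F_uA_nv, 0.6F_yA_gv) + U_bs·F_u·A_nt = 56.88 kips → 42.7 kips.
Bolt shear governs: 20 kips.

20 kips (bolt shear governs)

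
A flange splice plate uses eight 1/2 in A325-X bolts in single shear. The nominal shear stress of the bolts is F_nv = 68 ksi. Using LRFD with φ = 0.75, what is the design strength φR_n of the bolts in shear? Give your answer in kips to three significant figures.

A_b = π × 0.5² / 4 = 0.1963 in².
R_n = F_nv · A_b · n · n_s = 68 × 0.1963 × 8 × 1 = 106.8 kips.
Design strength φR_n = 0.75 × 106.8 = 80.1 kips.

80.1 kips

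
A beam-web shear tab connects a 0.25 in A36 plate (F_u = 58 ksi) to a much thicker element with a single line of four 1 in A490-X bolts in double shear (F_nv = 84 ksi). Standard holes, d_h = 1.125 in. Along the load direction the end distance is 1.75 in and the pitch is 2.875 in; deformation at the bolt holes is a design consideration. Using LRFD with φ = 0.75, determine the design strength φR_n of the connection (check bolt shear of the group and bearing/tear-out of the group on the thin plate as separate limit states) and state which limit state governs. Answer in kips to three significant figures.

Bolt shear: A_b = π·1²/4 = 0.7854 in²; R_n = 84 × 0.7854 × 4 × 2 = 527.8 kips → 0.75 × 527.8 = 396 kips.
Bearing (1.2 l_c t F_u ≤ 2.4 d t F_u): upper limit = 2.4·1·0.25·58 = 34.8 kips.
  Edge l_c = 1.75 − 1.125/2 = 1.188 → r_n = 20.66 kips; interior l_c = 2.875 − 1.125 = 1.75 → r_n = 30.45 kips.
  R_n,bearing = 1·20.66 + 3·30.45 = 112 kips → 0.75 × 112 = 84 kips.
Bearing governs: 84 kips.

84 kips (bearing governs)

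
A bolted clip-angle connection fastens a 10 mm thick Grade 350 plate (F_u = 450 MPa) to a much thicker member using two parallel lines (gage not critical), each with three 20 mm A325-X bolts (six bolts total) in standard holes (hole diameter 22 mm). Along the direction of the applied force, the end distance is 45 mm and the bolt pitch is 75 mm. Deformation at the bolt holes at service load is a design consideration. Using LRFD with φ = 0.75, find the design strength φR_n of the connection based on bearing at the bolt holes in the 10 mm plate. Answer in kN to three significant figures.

923 kN

Per bolt r_n = 1.2 l_c t F_u ≤ 2.4 d t F_u; upper limit = 2.4 × 20 × 10 × 450 / 1000 = 216 kN.
Edge bolt: l_c = 45 − 22/2 = 34 mm → 1.2 × 34 × 10 × 450 / 1000 = 183.6 → r_n = 183.6 kN.
Interior bolts: l_c = 75 − 22 = 53 mm → 1.2 × 53 × 10 × 450 / 1000 = 286.2 → r_n = 216 kN.
R_n = 2 × 183.6 + 4 × 216 = 1231 kN.
Design strength φR_n = 0.75 × 1231 = 923 kN.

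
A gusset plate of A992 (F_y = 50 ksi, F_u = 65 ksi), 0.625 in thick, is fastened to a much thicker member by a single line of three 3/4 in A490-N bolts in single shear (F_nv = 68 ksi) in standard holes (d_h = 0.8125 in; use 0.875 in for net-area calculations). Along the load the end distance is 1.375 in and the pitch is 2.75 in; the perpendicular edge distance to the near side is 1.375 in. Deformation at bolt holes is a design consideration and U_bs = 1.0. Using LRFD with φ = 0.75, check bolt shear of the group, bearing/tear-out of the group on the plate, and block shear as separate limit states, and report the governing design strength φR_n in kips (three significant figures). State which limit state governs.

67.6 kips (bolt shear governs)

Bolt shear: A_b = π·0.75²/4 = 0.4418 in²; R_n = 68 × 0.4418 × 3 × 1 = 90.12 kips → 0.75 × 90.12 = 67.6 kips.
Bearing: edge l_c = 0.9688, r_n = 47.23 kips; interior l_c = 1.938, r_n = 73.12 kips; R_n = 47.23 + 2·73.12 = 193.5 kips → 145 kips.
Block shear: A_gv = 4.297, A_nv = 2.93, A_nt = 0.5859 in²; R_n = min(0.6F_uA_nv, 0.6F_yA_gv) + U_bs·F_u·A_nt = 152.3 kips → 114 kips.
Bolt shear governs: 67.6 kips.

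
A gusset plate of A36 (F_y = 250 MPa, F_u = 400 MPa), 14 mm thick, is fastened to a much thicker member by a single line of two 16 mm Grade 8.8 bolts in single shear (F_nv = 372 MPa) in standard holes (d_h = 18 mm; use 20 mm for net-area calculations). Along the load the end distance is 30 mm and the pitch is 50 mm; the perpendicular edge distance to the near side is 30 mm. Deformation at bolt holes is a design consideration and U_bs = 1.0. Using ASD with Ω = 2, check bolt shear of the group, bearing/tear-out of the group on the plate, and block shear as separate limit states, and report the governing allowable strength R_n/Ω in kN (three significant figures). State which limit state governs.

74.8 kN (bolt shear governs)

Bolt shear: A_b = π·16²/4 = 201.1 mm²; R_n = 372 × 201.1 × 2 × 1 / 1000 = 149.6 kN → 149.6 / 2 = 74.8 kN.
Bearing: edge l_c = 21, r_n = 141.1 kN; interior l_c = 32, r_n = 215 kN; R_n = 141.1 + 1·215 = 356.2 kN → 178 kN.
Block shear: A_gv = 1120, A_nv = 700, A_nt = 280 mm²; R_n = min(0.6F_uA_nv, 0.6F_yA_gv) + U_bs·F_u·A_nt = 280 kN → 140 kN.
Bolt shear governs: 74.8 kN.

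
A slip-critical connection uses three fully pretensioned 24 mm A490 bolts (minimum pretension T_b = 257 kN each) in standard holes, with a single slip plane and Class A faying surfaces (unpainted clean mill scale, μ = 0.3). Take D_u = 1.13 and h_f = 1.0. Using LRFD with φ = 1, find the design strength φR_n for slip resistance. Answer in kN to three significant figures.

R_n = μ · D_u · h_f · T_b · n_s · n_b = 0.3 × 1.13 × 1.0 × 257 × 1 × 3 = 261.4 kN.
Design strength φR_n = 1 × 261.4 = 261 kN.

261 kN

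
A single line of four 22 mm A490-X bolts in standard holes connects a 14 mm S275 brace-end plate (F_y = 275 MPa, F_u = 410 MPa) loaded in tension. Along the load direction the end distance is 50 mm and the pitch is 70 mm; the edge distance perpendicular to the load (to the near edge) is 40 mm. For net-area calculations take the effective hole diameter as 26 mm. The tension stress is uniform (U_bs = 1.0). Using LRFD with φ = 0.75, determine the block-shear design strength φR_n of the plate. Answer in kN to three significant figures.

Shear plane L_v = 50 + 3·70 = 260 mm; A_gv = 260 × 14 = 3640 mm².
A_nv = (260 − 3.5·26) × 14 = 2366 mm².
A_nt = (40 − 0.5·26) × 14 = 378 mm².
0.6 F_u A_nv = 582 kN; 0.6 F_y A_gv = 600.6 kN → shear rupture governs the shear term.
R_n = 582 + 1.0 × 410 × 378 / 1000 = 737 kN.
Design strength φR_n = 0.75 × 737 = 553 kN.

553 kN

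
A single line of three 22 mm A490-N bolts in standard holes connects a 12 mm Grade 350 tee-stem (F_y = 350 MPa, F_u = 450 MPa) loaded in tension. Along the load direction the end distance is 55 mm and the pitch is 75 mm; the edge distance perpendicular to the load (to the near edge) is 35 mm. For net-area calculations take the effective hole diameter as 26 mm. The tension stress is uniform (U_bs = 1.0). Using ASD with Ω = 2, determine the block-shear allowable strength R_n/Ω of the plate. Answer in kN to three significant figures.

Shear plane L_v = 55 + 2·75 = 205 mm; A_gv = 205 × 12 = 2460 mm².
A_nv = (205 − 2.5·26) × 12 = 1680 mm².
A_nt = (35 − 0.5·26) × 12 = 264 mm².
0.6 F_u A_nv = 453.6 kN; 0.6 F_y A_gv = 516.6 kN → shear rupture governs the shear term.
R_n = 453.6 + 1.0 × 450 × 264 / 1000 = 572.4 kN.
Allowable strength R_n/Ω = 572.4 / 2 = 286 kN.

286 kN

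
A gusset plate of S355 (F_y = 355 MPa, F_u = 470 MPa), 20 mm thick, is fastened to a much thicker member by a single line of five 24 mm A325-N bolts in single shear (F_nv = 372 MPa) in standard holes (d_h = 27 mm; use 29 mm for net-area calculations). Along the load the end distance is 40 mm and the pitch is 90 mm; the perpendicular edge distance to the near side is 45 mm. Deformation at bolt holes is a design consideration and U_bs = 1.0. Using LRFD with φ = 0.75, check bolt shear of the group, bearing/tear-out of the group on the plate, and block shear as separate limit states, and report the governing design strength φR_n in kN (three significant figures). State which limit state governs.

Bolt shear: A_b = π·24²/4 = 452.4 mm²; R_n = 372 × 452.4 × 5 × 1 / 1000 = 841.4 kN → 0.75 × 841.4 = 631 kN.
Bearing: edge l_c = 26.5, r_n = 298.9 kN; interior l_c = 63, r_n = 541.4 kN; R_n = 298.9 + 4·541.4 = 2465 kN → 1850 kN.
Block shear: A_gv = 8000, A_nv = 5390, A_nt = 610 mm²; R_n = min(0.6F_uA_nv, 0.6F_yA_gv) + U_bs·F_u·A_nt = 1807 kN → 1360 kN.
Bolt shear governs: 631 kN.

631 kN (bolt shear governs)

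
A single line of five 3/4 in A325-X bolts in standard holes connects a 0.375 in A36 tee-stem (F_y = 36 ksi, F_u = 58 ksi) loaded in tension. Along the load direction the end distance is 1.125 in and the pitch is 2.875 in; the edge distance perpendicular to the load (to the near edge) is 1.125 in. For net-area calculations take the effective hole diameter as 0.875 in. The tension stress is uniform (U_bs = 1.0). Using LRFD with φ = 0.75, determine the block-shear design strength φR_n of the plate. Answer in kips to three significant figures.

87.9 kips

Shear plane L_v = 1.125 + 4·2.875 = 12.62 in; A_gv = 12.62 × 0.375 = 4.734 in².
A_nv = (12.62 − 4.5·0.875) × 0.375 = 3.258 in².
A_nt = (1.125 − 0.5·0.875) × 0.375 = 0.2578 in².
0.6 F_u A_nv = 113.4 kips; 0.6 F_y A_gv = 102.3 kips → shear yielding governs the shear term.
R_n = 102.3 + 1.0 × 58 × 0.2578 = 117.2 kips.
Design strength φR_n = 0.75 × 117.2 = 87.9 kips.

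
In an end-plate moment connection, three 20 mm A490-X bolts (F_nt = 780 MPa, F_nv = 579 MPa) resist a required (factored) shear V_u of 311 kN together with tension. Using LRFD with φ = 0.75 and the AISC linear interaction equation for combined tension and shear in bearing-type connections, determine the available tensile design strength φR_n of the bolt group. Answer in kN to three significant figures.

298 kN

A_b = π·20²/4 = 314.2 mm²; f_rv = 311 × 1000 / (3 × 314.2) = 330 MPa.
F'_nt = 1.3 F_nt − (F_nt / φF_nv) f_rv = 1.3·780 − (780/(0.75·579))·330 = 421.3 MPa, capped at F_nt → F'_nt = 421.3 MPa.
R_n = F'_nt · A_b · n = 421.3 × 314.2 × 3 / 1000 = 397.1 kN.
Design strength φR_n = 0.75 × 397.1 = 298 kN.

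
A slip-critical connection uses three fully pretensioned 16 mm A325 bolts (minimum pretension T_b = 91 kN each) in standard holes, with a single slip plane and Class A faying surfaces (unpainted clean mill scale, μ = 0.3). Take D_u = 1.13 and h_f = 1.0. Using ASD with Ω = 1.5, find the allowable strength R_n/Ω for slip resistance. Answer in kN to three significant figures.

61.7 kN

R_n = μ · D_u · h_f · T_b · n_s · n_b = 0.3 × 1.13 × 1.0 × 91 × 1 × 3 = 92.55 kN.
Allowable strength R_n/Ω = 92.55 / 1.5 = 61.7 kN.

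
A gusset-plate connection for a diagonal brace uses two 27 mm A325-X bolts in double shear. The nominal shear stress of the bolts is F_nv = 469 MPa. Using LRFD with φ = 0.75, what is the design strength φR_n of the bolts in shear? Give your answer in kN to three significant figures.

806 kN

A_b = π × 27² / 4 = 572.6 mm².
R_n = F_nv · A_b · n · n_s = 469 × 572.6 × 2 × 2 / 1000 = 1074 kN.
Design strength φR_n = 0.75 × 1074 = 806 kN.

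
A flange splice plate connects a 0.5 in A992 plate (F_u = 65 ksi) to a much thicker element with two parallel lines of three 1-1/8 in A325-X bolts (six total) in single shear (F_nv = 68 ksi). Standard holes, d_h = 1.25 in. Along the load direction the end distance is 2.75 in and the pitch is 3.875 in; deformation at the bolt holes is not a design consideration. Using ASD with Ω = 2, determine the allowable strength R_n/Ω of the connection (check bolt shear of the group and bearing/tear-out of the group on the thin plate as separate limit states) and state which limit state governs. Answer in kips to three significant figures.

Bolt shear: A_b = π·1.125²/4 = 0.994 in²; R_n = 68 × 0.994 × 6 × 1 = 405.6 kips → 405.6 / 2 = 203 kips.
Bearing (1.5 l_c t F_u ≤ 3.0 d t F_u): upper limit = 3.0·1.125·0.5·65 = 109.7 kips.
  Edge l_c = 2.75 − 1.25/2 = 2.125 → r_n = 103.6 kips; interior l_c = 3.875 − 1.25 = 2.625 → r_n = 109.7 kips.
  R_n,bearing = 2·103.6 + 4·109.7 = 645.9 kips → 645.9 / 2 = 323 kips.
Bolt shear governs: 203 kips.

203 kips (bolt shear governs)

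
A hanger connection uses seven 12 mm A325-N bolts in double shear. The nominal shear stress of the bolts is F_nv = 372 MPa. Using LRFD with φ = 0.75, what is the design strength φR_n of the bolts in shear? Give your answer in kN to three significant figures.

A_b = π × 12² / 4 = 113.1 mm².
R_n = F_nv · A_b · n · n_s = 372 × 113.1 × 7 × 2 / 1000 = 589 kN.
Design strength φR_n = 0.75 × 589 = 442 kN.

442 kN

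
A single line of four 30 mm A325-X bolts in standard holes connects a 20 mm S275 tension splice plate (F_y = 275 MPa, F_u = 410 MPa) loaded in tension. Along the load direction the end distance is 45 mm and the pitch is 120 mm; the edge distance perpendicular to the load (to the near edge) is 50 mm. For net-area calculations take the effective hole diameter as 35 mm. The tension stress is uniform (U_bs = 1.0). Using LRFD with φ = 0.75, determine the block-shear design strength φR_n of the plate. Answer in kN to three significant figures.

Shear plane L_v = 45 + 3·120 = 405 mm; A_gv = 405 × 20 = 8100 mm².
A_nv = (405 − 3.5·35) × 20 = 5650 mm².
A_nt = (50 − 0.5·35) × 20 = 650 mm².
0.6 F_u A_nv = 1390 kN; 0.6 F_y A_gv = 1336 kN → shear yielding governs the shear term.
R_n = 1336 + 1.0 × 410 × 650 / 1000 = 1603 kN.
Design strength φR_n = 0.75 × 1603 = 1200 kN.

1200 kN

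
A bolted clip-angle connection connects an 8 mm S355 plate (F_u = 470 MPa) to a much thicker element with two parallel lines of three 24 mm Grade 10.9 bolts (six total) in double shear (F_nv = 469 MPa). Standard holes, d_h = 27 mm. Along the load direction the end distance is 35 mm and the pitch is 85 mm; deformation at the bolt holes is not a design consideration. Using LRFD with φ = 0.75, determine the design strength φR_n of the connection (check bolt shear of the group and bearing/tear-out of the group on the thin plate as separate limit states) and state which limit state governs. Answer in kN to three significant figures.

994 kN (bearing governs)

Bolt shear: A_b = π·24²/4 = 452.4 mm²; R_n = 469 × 452.4 × 6 × 2 / 1000 = 2546 kN → 0.75 × 2546 = 1910 kN.
Bearing (1.5 l_c t F_u ≤ 3.0 d t F_u): upper limit = 3.0·24·8·470 / 1000 = 270.7 kN.
  Edge l_c = 35 − 27/2 = 21.5 → r_n = 121.3 kN; interior l_c = 85 − 27 = 58 → r_n = 270.7 kN.
  R_n,bearing = 2·121.3 + 4·270.7 = 1325 kN → 0.75 × 1325 = 994 kN.
Bearing governs: 994 kN.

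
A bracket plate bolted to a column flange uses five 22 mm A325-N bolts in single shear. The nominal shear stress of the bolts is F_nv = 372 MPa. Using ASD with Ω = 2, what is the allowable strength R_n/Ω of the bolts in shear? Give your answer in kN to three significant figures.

A_b = π × 22² / 4 = 380.1 mm².
R_n = F_nv · A_b · n · n_s = 372 × 380.1 × 5 × 1 / 1000 = 707 kN.
Allowable strength R_n/Ω = 707 / 2 = 354 kN.

354 kN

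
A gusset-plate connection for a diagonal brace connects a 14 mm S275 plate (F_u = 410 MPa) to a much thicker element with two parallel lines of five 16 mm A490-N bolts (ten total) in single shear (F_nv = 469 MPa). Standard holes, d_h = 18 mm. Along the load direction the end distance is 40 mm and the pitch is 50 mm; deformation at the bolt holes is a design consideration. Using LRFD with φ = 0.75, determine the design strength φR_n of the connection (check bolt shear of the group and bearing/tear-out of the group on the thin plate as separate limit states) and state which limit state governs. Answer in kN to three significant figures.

707 kN (bolt shear governs)

Bolt shear: A_b = π·16²/4 = 201.1 mm²; R_n = 469 × 201.1 × 10 × 1 / 1000 = 943 kN → 0.75 × 943 = 707 kN.
Bearing (1.2 l_c t F_u ≤ 2.4 d t F_u): upper limit = 2.4·16·14·410 / 1000 = 220.4 kN.
  Edge l_c = 40 − 18/2 = 31 → r_n = 213.5 kN; interior l_c = 50 − 18 = 32 → r_n = 220.4 kN.
  R_n,bearing = 2·213.5 + 8·220.4 = 2190 kN → 0.75 × 2190 = 1640 kN.
Bolt shear governs: 707 kN.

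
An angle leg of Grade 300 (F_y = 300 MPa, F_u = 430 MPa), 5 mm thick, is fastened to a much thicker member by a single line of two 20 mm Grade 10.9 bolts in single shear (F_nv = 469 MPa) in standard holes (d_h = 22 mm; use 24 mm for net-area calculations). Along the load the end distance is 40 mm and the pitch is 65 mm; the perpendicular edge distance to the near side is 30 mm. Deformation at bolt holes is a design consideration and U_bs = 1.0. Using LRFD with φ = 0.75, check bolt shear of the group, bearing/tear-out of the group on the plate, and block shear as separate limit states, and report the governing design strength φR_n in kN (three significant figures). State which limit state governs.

95.8 kN (block shear governs)

Bolt shear: A_b = π·20²/4 = 314.2 mm²; R_n = 469 × 314.2 × 2 × 1 / 1000 = 294.7 kN → 0.75 × 294.7 = 221 kN.
Bearing: edge l_c = 29, r_n = 74.82 kN; interior l_c = 43, r_n = 103.2 kN; R_n = 74.82 + 1·103.2 = 178 kN → 134 kN.
Block shear: A_gv = 525, A_nv = 345, A_nt = 90 mm²; R_n = min(0.6F_uA_nv, 0.6F_yA_gv) + U_bs·F_u·A_nt = 127.7 kN → 95.8 kN.
Block shear governs: 95.8 kN.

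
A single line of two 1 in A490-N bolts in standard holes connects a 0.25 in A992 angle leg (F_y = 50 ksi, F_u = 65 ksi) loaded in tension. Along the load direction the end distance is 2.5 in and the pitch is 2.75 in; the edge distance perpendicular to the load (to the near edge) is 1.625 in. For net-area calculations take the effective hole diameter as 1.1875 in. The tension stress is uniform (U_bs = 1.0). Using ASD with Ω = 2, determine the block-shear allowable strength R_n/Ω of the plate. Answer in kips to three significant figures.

25.3 kips

Shear plane L_v = 2.5 + 1·2.75 = 5.25 in; A_gv = 5.25 × 0.25 = 1.312 in².
A_nv = (5.25 − 1.5·1.1875) × 0.25 = 0.8672 in².
A_nt = (1.625 − 0.5·1.1875) × 0.25 = 0.2578 in².
0.6 F_u A_nv = 33.82 kips; 0.6 F_y A_gv = 39.38 kips → shear rupture governs the shear term.
R_n = 33.82 + 1.0 × 65 × 0.2578 = 50.58 kips.
Allowable strength R_n/Ω = 50.58 / 2 = 25.3 kips.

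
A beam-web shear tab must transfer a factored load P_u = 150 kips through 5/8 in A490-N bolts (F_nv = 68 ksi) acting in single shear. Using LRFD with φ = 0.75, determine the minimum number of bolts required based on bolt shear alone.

10 bolts

A_b = π·0.625²/4 = 0.3068 in².
Per-bolt design strength φR_n = 0.75 × 68 × 0.3068 × 1 = 15.65 kips.
n ≥ 150 / 15.65 = 9.587 → use 10 bolts.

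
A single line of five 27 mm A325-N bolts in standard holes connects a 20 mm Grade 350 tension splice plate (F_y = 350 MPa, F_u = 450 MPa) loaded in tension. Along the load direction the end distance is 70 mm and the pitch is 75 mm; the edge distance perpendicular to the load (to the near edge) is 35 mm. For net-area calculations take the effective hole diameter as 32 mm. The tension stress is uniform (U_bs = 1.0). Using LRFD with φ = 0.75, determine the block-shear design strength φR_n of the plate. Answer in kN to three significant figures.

1040 kN

Shear plane L_v = 70 + 4·75 = 370 mm; A_gv = 370 × 20 = 7400 mm².
A_nv = (370 − 4.5·32) × 20 = 4520 mm².
A_nt = (35 − 0.5·32) × 20 = 380 mm².
0.6 F_u A_nv = 1220 kN; 0.6 F_y A_gv = 1554 kN → shear rupture governs the shear term.
R_n = 1220 + 1.0 × 450 × 380 / 1000 = 1391 kN.
Design strength φR_n = 0.75 × 1391 = 1040 kN.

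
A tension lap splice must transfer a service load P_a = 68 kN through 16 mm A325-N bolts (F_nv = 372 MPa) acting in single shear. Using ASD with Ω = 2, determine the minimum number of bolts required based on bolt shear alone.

2 bolts

A_b = π·16²/4 = 201.1 mm².
Per-bolt allowable strength R_n/Ω = 372 × 201.1 × 1 / 1000 / 2 = 37.4 kN.
n ≥ 68 / 37.4 = 1.818 → use 2 bolts.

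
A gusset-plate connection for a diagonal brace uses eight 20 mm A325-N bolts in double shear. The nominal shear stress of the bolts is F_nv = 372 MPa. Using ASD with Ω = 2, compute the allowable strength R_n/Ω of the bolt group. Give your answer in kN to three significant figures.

A_b = π × 20² / 4 = 314.2 mm².
R_n = F_nv · A_b · n · n_s = 372 × 314.2 × 8 × 2 / 1000 = 1870 kN.
Allowable strength R_n/Ω = 1870 / 2 = 935 kN.

935 kN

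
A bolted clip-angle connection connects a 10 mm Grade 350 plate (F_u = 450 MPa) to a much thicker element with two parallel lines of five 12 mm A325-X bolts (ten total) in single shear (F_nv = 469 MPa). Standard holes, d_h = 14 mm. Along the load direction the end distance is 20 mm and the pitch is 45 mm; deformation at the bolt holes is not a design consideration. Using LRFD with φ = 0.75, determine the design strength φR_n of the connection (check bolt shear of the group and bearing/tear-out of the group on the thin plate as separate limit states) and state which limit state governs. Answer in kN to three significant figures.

Bolt shear: A_b = π·12²/4 = 113.1 mm²; R_n = 469 × 113.1 × 10 × 1 / 1000 = 530.4 kN → 0.75 × 530.4 = 398 kN.
Bearing (1.5 l_c t F_u ≤ 3.0 d t F_u): upper limit = 3.0·12·10·450 / 1000 = 162 kN.
  Edge l_c = 20 − 14/2 = 13 → r_n = 87.75 kN; interior l_c = 45 − 14 = 31 → r_n = 162 kN.
  R_n,bearing = 2·87.75 + 8·162 = 1472 kN → 0.75 × 1472 = 1100 kN.
Bolt shear governs: 398 kN.

398 kN (bolt shear governs)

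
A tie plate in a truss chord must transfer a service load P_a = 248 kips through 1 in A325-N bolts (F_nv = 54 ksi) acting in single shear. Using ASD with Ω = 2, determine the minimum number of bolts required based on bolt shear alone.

12 bolts

A_b = π·1²/4 = 0.7854 in².
Per-bolt allowable strength R_n/Ω = 54 × 0.7854 × 1 / 2 = 21.21 kips.
n ≥ 248 / 21.21 = 11.69 → use 12 bolts.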